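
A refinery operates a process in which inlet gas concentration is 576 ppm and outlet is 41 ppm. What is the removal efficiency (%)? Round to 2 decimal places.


Efficiency = (G_in - G_out) / G_in * 100%
Efficiency = (576 - 41) / 576 * 100
Efficiency = 535 / 576 * 100
Efficiency = 92.88%


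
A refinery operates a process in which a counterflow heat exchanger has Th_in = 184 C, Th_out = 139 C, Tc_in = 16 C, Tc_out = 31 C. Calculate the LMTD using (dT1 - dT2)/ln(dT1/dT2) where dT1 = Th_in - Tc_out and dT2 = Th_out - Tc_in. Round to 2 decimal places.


dT1 = Th_in - Tc_out = 184 - 31 = 153
dT2 = Th_out - Tc_in = 139 - 16 = 123
LMTD = (dT1 - dT2) / ln(dT1/dT2)
LMTD = (153 - 123) / ln(153/123)
LMTD = 137.45 K


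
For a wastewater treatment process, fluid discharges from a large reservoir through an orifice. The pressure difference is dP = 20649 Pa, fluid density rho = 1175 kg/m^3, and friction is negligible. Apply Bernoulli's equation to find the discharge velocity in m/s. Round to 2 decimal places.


v = sqrt(2*dP/rho)
v = sqrt(2*20649/1175)
v = sqrt(35.147234)
v = 5.93 m/s


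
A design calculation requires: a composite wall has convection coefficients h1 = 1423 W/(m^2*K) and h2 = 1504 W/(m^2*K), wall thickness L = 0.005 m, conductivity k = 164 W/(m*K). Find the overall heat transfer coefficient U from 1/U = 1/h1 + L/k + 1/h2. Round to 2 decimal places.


1/U = 1/h1 + L/k + 1/h2
1/U = 1/1423 + 0.005/164 + 1/1504
1/U = 0.0007027407 + 3.04878e-05 + 0.0006648936
1/U = 0.0013981221
U = 715.25 W/(m^2*K)


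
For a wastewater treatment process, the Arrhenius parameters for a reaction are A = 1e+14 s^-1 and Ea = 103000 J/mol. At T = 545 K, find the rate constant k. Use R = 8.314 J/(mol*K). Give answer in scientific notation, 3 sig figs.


k = A * exp(-Ea/(R*T))
k = 1e+14 * exp(-103000 / (8.314 * 545))
k = 1e+14 * exp(-22.731636)
k = 1.34e+04


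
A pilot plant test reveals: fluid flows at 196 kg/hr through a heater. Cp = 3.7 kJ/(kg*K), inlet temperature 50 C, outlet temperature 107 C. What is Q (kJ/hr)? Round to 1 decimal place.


Q = m_dot * Cp * (T2 - T1)
Q = 196 * 3.7 * (107 - 50)
Q = 196 * 3.7 * 57
Q = 41336.4 kJ/hr


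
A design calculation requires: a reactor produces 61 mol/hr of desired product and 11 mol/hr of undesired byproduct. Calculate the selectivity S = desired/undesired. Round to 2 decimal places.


S = desired product rate / undesired product rate
S = 61 / 11
S = 5.55


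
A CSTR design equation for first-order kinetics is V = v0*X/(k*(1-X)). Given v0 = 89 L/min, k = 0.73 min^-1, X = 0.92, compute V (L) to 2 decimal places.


V = v0 * X / (k * (1 - X))
V = 89 * 0.92 / (0.73 * (1 - 0.92))
V = 81.88 / (0.73 * 0.08)
V = 81.88 / 0.0584
V = 1402.05 L


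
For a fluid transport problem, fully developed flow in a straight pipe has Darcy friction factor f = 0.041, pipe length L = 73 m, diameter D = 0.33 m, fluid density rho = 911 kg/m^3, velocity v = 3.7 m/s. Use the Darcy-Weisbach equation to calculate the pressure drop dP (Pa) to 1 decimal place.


dP = f * (L/D) * (rho*v^2/2)
dP = 0.041 * (73/0.33) * (911*3.7^2/2)
L/D = 221.21212121
rho*v^2/2 = 911*13.69/2 = 6235.795
dP = 0.041 * 221.21212121 * 6235.795
dP = 56556.8 Pa


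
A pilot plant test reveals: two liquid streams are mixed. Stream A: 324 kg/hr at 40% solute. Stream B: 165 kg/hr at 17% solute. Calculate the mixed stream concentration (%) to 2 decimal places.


Mass balance on solute: F1*x1 + F2*x2 = F3*x3
F3 = F1 + F2 = 324 + 165 = 489 kg/hr
x3 = (F1*x1 + F2*x2)/F3
x3 = (324*0.4 + 165*0.17) / 489
x3 = 32.24%


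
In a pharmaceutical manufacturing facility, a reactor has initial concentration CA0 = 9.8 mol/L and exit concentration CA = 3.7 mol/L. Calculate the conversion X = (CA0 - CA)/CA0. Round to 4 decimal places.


X = (CA0 - CA) / CA0
X = (9.8 - 3.7) / 9.8
X = 6.1 / 9.8
X = 0.6224


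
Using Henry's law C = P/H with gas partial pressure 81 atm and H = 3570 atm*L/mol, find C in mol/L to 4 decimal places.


C = P / H
C = 81 / 3570
C = 0.0227 mol/L


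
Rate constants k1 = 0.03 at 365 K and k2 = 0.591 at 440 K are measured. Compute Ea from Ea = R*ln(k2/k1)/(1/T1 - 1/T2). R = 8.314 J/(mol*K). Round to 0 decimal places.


Ea = R * ln(k2/k1) / (1/T1 - 1/T2)
ln(k2/k1) = ln(0.591/0.03) = 2.9806186
1/T1 - 1/T2 = 1/365 - 1/440 = 0.000466998755
Ea = 8.314 * 2.9806186 / 0.000466998755
Ea = 53064 J/mol


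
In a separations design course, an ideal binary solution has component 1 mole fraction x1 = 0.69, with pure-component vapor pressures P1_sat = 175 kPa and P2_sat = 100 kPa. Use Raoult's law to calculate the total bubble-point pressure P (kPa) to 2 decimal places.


P = x1*P1_sat + x2*P2_sat
x2 = 1 - x1 = 1 - 0.69 = 0.31
P = 0.69*175 + 0.31*100
P = 120.75 + 31.0
P = 151.75 kPa


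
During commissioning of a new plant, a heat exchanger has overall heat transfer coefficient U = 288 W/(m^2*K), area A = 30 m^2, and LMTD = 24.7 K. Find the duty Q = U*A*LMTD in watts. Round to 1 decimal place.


Q = U * A * LMTD
Q = 288 * 30 * 24.7
Q = 213408.0 W


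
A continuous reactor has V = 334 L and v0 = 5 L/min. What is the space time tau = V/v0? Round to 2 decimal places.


tau = V / v0
tau = 334 / 5
tau = 66.80 min


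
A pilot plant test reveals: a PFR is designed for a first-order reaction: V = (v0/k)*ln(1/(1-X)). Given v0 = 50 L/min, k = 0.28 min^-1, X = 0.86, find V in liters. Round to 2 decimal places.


V = (v0/k) * ln(1/(1-X))
V = (50/0.28) * ln(1/(1-0.86))
V = 178.571429 * ln(7.142857)
V = 178.571429 * 1.966113
V = 351.09 L


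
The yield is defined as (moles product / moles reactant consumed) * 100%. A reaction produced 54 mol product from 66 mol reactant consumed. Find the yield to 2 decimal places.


Yield = (moles product / moles consumed) * 100%
Yield = (54 / 66) * 100
Yield = 0.8182 * 100
Yield = 81.82%


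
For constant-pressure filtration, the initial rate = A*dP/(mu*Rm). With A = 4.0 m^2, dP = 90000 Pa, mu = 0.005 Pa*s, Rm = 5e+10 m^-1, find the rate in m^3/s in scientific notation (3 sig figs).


rate = A * dP / (mu * Rm)
rate = 4.0 * 90000 / (0.005 * 5e+10)
rate = 360000.0 / 2.500e+08
rate = 1.44e-03 m^3/s


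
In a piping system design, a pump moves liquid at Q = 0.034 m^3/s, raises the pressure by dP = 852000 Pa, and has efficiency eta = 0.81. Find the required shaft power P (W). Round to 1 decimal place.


P = Q * dP / eta
P = 0.034 * 852000 / 0.81
P = 28968.0 / 0.81
P = 35763.0 W


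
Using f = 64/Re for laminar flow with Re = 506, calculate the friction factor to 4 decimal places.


f = 64 / Re
f = 64 / 506
f = 0.1265


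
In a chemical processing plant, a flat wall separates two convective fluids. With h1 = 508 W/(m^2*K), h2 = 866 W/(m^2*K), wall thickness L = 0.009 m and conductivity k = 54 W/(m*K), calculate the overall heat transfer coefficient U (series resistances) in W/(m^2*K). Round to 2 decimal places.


1/U = 1/h1 + L/k + 1/h2
1/U = 1/508 + 0.009/54 + 1/866
1/U = 0.0019685039 + 0.0001666667 + 0.0011547344
1/U = 0.003289905
U = 303.96 W/(m^2*K)


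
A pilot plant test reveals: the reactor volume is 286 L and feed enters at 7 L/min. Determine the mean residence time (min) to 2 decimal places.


tau = V / v0
tau = 286 / 7
tau = 40.86 min


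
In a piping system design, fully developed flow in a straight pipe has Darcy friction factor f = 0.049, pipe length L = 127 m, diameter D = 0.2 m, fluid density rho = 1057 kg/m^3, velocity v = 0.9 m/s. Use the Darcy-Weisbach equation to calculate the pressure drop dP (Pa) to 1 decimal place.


dP = f * (L/D) * (rho*v^2/2)
dP = 0.049 * (127/0.2) * (1057*0.9^2/2)
L/D = 635.0
rho*v^2/2 = 1057*0.81/2 = 428.085
dP = 0.049 * 635.0 * 428.085
dP = 13319.9 Pa


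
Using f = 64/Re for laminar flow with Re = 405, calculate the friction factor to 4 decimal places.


f = 64 / Re
f = 64 / 405
f = 0.1580


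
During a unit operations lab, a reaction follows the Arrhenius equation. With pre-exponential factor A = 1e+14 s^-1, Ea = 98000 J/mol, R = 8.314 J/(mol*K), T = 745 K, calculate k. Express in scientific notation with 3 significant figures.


k = A * exp(-Ea/(R*T))
k = 1e+14 * exp(-98000 / (8.314 * 745))
k = 1e+14 * exp(-15.821942)
k = 1.34e+07


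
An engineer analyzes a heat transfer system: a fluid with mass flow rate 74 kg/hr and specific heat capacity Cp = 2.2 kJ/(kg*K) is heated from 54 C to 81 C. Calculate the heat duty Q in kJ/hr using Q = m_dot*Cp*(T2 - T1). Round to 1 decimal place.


Q = m_dot * Cp * (T2 - T1)
Q = 74 * 2.2 * (81 - 54)
Q = 74 * 2.2 * 27
Q = 4395.6 kJ/hr


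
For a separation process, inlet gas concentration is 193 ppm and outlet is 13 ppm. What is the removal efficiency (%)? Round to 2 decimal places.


Efficiency = (G_in - G_out) / G_in * 100%
Efficiency = (193 - 13) / 193 * 100
Efficiency = 180 / 193 * 100
Efficiency = 93.26%


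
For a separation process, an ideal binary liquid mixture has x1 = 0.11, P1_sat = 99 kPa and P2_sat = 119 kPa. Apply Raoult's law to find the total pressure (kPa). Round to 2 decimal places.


P = x1*P1_sat + x2*P2_sat
x2 = 1 - x1 = 1 - 0.11 = 0.89
P = 0.11*99 + 0.89*119
P = 10.89 + 105.91
P = 116.80 kPa


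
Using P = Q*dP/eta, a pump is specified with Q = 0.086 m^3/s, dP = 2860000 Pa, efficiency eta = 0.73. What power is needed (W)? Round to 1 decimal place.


P = Q * dP / eta
P = 0.086 * 2860000 / 0.73
P = 245960.0 / 0.73
P = 336931.5 W


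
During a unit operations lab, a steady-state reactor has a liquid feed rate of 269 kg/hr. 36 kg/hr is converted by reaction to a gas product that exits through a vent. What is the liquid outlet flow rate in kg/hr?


Steady-state mass balance on the main outlet: F_out = F_in - F_removed
F_out = 269 - 36
F_out = 233 kg/hr


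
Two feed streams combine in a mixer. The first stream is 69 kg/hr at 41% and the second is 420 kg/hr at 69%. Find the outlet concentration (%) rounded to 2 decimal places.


Mass balance on solute: F1*x1 + F2*x2 = F3*x3
F3 = F1 + F2 = 69 + 420 = 489 kg/hr
x3 = (F1*x1 + F2*x2)/F3
x3 = (69*0.41 + 420*0.69) / 489
x3 = 65.05%


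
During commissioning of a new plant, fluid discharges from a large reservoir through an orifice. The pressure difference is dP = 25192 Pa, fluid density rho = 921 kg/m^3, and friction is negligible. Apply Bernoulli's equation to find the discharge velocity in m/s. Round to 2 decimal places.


v = sqrt(2*dP/rho)
v = sqrt(2*25192/921)
v = sqrt(54.705755)
v = 7.40 m/s


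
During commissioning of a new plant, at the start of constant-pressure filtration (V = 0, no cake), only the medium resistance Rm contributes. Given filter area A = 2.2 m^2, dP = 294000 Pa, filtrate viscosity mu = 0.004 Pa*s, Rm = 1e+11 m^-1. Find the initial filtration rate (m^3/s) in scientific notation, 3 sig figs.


rate = A * dP / (mu * Rm)
rate = 2.2 * 294000 / (0.004 * 1e+11)
rate = 646800.0 / 4.000e+08
rate = 1.62e-03 m^3/s


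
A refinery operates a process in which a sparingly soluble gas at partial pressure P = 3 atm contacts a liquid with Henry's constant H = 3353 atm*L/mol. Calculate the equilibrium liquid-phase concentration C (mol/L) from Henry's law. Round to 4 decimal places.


C = P / H
C = 3 / 3353
C = 0.0009 mol/L


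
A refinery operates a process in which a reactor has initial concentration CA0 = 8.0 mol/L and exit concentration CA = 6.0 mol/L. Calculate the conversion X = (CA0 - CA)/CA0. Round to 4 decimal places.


X = (CA0 - CA) / CA0
X = (8.0 - 6.0) / 8.0
X = 2.0 / 8.0
X = 0.2500


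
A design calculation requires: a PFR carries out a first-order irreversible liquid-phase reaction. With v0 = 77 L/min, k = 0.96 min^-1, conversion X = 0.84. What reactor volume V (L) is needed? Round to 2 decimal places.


V = (v0/k) * ln(1/(1-X))
V = (77/0.96) * ln(1/(1-0.84))
V = 80.208333 * ln(6.25)
V = 80.208333 * 1.832581
V = 146.99 L


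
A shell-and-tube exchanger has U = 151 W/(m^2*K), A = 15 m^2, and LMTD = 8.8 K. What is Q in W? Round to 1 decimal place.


Q = U * A * LMTD
Q = 151 * 15 * 8.8
Q = 19932.0 W


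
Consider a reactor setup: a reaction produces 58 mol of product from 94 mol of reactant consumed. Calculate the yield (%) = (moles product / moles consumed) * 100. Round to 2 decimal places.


Yield = (moles product / moles consumed) * 100%
Yield = (58 / 94) * 100
Yield = 0.617 * 100
Yield = 61.70%


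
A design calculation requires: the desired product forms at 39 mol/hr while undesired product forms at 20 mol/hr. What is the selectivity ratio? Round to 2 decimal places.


S = desired product rate / undesired product rate
S = 39 / 20
S = 1.95


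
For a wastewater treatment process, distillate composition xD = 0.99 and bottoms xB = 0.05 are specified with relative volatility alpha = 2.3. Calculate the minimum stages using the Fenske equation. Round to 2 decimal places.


N_min = ln((xD*(1-xB))/(xB*(1-xD))) / ln(alpha)
Numerator inside ln: 0.9405 / 0.0005 = 1881.0
ln(1881.0) = 7.539559
ln(alpha) = ln(2.3) = 0.832909
N_min = 7.539559 / 0.832909 = 9.05


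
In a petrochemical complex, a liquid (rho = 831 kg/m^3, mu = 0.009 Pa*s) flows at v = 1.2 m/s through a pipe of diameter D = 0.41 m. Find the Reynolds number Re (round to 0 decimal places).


Re = rho * v * D / mu
Re = 831 * 1.2 * 0.41 / 0.009
Re = 408.852 / 0.009
Re = 45428


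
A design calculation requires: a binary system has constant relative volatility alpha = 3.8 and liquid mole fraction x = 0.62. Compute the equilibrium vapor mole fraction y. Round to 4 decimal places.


y = alpha*x / (1 + (alpha-1)*x)
y = 3.8*0.62 / (1 + (3.8-1)*0.62)
y = 2.356 / (1 + 1.736)
y = 2.356 / 2.736
y = 0.8611


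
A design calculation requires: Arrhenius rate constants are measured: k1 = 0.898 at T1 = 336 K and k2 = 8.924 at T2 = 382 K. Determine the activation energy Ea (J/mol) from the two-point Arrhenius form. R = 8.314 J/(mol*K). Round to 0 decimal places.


Ea = R * ln(k2/k1) / (1/T1 - 1/T2)
ln(k2/k1) = ln(8.924/0.898) = 2.2963295
1/T1 - 1/T2 = 1/336 - 1/382 = 0.000358389429
Ea = 8.314 * 2.2963295 / 0.000358389429
Ea = 53271 J/mol


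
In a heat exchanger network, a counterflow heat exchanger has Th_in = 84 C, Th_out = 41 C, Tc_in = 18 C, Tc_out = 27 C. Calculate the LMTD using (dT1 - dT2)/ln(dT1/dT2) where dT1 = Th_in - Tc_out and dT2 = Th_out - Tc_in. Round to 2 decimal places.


dT1 = Th_in - Tc_out = 84 - 27 = 57
dT2 = Th_out - Tc_in = 41 - 18 = 23
LMTD = (dT1 - dT2) / ln(dT1/dT2)
LMTD = (57 - 23) / ln(57/23)
LMTD = 37.46 K


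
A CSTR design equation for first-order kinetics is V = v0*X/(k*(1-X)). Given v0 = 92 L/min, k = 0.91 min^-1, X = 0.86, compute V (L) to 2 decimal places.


V = v0 * X / (k * (1 - X))
V = 92 * 0.86 / (0.91 * (1 - 0.86))
V = 79.12 / (0.91 * 0.14)
V = 79.12 / 0.1274
V = 621.04 L


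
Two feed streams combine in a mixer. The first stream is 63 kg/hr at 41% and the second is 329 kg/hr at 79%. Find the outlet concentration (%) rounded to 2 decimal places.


Mass balance on solute: F1*x1 + F2*x2 = F3*x3
F3 = F1 + F2 = 63 + 329 = 392 kg/hr
x3 = (F1*x1 + F2*x2)/F3
x3 = (63*0.41 + 329*0.79) / 392
x3 = 72.89%


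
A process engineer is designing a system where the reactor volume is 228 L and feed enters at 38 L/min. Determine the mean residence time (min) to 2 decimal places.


tau = V / v0
tau = 228 / 38
tau = 6.00 min


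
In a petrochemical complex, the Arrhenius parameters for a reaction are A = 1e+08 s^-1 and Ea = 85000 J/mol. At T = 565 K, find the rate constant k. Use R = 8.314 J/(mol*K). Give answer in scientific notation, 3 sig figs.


k = A * exp(-Ea/(R*T))
k = 1e+08 * exp(-85000 / (8.314 * 565))
k = 1e+08 * exp(-18.095078)
k = 1.38e+00


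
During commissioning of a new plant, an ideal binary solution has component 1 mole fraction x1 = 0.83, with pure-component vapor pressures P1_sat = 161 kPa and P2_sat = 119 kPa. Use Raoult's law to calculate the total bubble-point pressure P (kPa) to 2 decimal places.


P = x1*P1_sat + x2*P2_sat
x2 = 1 - x1 = 1 - 0.83 = 0.17
P = 0.83*161 + 0.17*119
P = 133.63 + 20.23
P = 153.86 kPa


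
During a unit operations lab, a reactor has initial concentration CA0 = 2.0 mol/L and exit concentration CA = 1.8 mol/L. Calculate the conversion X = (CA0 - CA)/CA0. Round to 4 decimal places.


X = (CA0 - CA) / CA0
X = (2.0 - 1.8) / 2.0
X = 0.2 / 2.0
X = 0.1000


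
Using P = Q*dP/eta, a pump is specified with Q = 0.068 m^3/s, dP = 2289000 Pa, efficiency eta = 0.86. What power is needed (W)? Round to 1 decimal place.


P = Q * dP / eta
P = 0.068 * 2289000 / 0.86
P = 155652.0 / 0.86
P = 180990.7 W


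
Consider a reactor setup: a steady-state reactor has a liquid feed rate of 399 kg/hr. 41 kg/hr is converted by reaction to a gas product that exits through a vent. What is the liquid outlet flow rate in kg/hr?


Steady-state mass balance on the main outlet: F_out = F_in - F_removed
F_out = 399 - 41
F_out = 358 kg/hr


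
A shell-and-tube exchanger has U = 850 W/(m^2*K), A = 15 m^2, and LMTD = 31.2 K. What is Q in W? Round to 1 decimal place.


Q = U * A * LMTD
Q = 850 * 15 * 31.2
Q = 397800.0 W


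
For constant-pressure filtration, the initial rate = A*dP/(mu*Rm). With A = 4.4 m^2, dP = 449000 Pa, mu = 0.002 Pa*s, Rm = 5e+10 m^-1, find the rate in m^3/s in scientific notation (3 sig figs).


rate = A * dP / (mu * Rm)
rate = 4.4 * 449000 / (0.002 * 5e+10)
rate = 1975600.0 / 1.000e+08
rate = 1.98e-02 m^3/s


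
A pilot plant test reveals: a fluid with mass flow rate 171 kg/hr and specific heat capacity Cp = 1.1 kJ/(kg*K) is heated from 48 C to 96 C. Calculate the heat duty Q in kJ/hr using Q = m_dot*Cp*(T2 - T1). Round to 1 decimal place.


Q = m_dot * Cp * (T2 - T1)
Q = 171 * 1.1 * (96 - 48)
Q = 171 * 1.1 * 48
Q = 9028.8 kJ/hr


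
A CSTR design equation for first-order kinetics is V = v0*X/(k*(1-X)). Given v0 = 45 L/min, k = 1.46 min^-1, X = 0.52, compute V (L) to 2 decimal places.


V = v0 * X / (k * (1 - X))
V = 45 * 0.52 / (1.46 * (1 - 0.52))
V = 23.4 / (1.46 * 0.48)
V = 23.4 / 0.7008
V = 33.39 L


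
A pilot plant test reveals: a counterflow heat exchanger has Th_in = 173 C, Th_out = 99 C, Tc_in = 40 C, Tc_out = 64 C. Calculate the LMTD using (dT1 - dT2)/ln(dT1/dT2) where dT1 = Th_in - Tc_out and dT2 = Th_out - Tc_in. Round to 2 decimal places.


dT1 = Th_in - Tc_out = 173 - 64 = 109
dT2 = Th_out - Tc_in = 99 - 40 = 59
LMTD = (dT1 - dT2) / ln(dT1/dT2)
LMTD = (109 - 59) / ln(109/59)
LMTD = 81.46 K


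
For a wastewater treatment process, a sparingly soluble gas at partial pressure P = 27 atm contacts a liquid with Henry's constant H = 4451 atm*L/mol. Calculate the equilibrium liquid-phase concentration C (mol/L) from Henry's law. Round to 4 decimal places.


C = P / H
C = 27 / 4451
C = 0.0061 mol/L


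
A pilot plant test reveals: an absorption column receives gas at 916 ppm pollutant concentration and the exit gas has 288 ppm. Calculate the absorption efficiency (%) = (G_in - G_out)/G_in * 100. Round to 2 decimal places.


Efficiency = (G_in - G_out) / G_in * 100%
Efficiency = (916 - 288) / 916 * 100
Efficiency = 628 / 916 * 100
Efficiency = 68.56%


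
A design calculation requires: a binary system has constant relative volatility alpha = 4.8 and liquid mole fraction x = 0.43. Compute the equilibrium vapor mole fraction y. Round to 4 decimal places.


y = alpha*x / (1 + (alpha-1)*x)
y = 4.8*0.43 / (1 + (4.8-1)*0.43)
y = 2.064 / (1 + 1.634)
y = 2.064 / 2.634
y = 0.7836


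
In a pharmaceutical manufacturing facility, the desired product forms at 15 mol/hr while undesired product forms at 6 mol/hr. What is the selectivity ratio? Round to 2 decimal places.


S = desired product rate / undesired product rate
S = 15 / 6
S = 2.50


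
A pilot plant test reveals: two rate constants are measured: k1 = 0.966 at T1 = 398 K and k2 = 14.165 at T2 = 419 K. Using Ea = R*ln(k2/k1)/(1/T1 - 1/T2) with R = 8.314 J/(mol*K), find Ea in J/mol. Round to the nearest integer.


Ea = R * ln(k2/k1) / (1/T1 - 1/T2)
ln(k2/k1) = ln(14.165/0.966) = 2.6853656
1/T1 - 1/T2 = 1/398 - 1/419 = 0.000125927969
Ea = 8.314 * 2.6853656 / 0.000125927969
Ea = 177293 J/mol


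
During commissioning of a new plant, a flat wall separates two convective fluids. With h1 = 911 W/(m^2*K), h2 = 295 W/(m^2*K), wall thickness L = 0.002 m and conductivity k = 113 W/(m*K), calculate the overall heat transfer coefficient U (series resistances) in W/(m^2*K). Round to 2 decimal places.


1/U = 1/h1 + L/k + 1/h2
1/U = 1/911 + 0.002/113 + 1/295
1/U = 0.0010976948 + 1.76991e-05 + 0.0033898305
1/U = 0.0045052244
U = 221.96 W/(m^2*K)


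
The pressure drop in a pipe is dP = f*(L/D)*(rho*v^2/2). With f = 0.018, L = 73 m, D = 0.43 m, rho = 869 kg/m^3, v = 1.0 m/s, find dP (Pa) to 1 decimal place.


dP = f * (L/D) * (rho*v^2/2)
dP = 0.018 * (73/0.43) * (869*1.0^2/2)
L/D = 169.76744186
rho*v^2/2 = 869*1.0/2 = 434.5
dP = 0.018 * 169.76744186 * 434.5
dP = 1327.8 Pa


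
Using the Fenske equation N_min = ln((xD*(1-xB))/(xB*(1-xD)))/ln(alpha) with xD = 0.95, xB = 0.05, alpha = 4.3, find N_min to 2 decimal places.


N_min = ln((xD*(1-xB))/(xB*(1-xD))) / ln(alpha)
Numerator inside ln: 0.9025 / 0.0025 = 361.0
ln(361.0) = 5.888878
ln(alpha) = ln(4.3) = 1.458615
N_min = 5.888878 / 1.458615 = 4.04


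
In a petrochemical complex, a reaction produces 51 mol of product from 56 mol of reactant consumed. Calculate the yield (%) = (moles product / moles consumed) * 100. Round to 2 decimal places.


Yield = (moles product / moles consumed) * 100%
Yield = (51 / 56) * 100
Yield = 0.9107 * 100
Yield = 91.07%


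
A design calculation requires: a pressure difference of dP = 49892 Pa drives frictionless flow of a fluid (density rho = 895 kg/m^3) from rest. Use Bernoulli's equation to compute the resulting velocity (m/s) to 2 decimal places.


v = sqrt(2*dP/rho)
v = sqrt(2*49892/895)
v = sqrt(111.490503)
v = 10.56 m/s


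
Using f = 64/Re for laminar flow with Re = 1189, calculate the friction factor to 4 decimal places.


f = 64 / Re
f = 64 / 1189
f = 0.0538


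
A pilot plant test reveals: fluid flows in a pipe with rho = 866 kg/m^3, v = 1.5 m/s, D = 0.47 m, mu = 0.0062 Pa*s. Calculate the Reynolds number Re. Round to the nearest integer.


Re = rho * v * D / mu
Re = 866 * 1.5 * 0.47 / 0.0062
Re = 610.53 / 0.0062
Re = 98473


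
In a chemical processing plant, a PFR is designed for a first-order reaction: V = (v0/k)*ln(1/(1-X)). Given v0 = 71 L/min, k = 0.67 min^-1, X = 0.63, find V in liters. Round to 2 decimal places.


V = (v0/k) * ln(1/(1-X))
V = (71/0.67) * ln(1/(1-0.63))
V = 105.970149 * ln(2.702703)
V = 105.970149 * 0.994252
V = 105.36 L


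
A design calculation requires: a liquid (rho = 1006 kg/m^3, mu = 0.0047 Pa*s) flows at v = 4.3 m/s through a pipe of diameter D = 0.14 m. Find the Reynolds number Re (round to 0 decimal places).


Re = rho * v * D / mu
Re = 1006 * 4.3 * 0.14 / 0.0047
Re = 605.612 / 0.0047
Re = 128854


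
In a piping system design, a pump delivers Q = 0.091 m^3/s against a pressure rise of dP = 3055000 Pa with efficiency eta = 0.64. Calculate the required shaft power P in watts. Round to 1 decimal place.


P = Q * dP / eta
P = 0.091 * 3055000 / 0.64
P = 278005.0 / 0.64
P = 434382.8 W


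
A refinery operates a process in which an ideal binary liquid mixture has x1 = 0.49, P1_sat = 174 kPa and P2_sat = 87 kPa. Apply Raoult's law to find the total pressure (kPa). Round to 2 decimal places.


P = x1*P1_sat + x2*P2_sat
x2 = 1 - x1 = 1 - 0.49 = 0.51
P = 0.49*174 + 0.51*87
P = 85.26 + 44.37
P = 129.63 kPa


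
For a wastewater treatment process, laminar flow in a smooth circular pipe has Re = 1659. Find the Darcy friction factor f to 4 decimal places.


f = 64 / Re
f = 64 / 1659
f = 0.0386


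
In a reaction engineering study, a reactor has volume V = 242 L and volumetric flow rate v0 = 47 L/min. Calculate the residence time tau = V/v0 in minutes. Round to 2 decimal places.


tau = V / v0
tau = 242 / 47
tau = 5.15 min


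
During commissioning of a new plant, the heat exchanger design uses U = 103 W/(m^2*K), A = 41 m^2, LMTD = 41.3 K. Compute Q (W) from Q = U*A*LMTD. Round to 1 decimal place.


Q = U * A * LMTD
Q = 103 * 41 * 41.3
Q = 174409.9 W


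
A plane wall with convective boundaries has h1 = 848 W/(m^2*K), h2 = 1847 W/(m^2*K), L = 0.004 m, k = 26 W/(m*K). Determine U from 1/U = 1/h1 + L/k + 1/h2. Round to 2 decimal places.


1/U = 1/h1 + L/k + 1/h2
1/U = 1/848 + 0.004/26 + 1/1847
1/U = 0.0011792453 + 0.0001538462 + 0.0005414185
1/U = 0.00187451
U = 533.47 W/(m^2*K)


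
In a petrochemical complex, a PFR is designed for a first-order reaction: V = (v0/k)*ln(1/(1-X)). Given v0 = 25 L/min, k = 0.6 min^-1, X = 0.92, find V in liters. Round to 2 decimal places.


V = (v0/k) * ln(1/(1-X))
V = (25/0.6) * ln(1/(1-0.92))
V = 41.666667 * ln(12.5)
V = 41.666667 * 2.525729
V = 105.24 L


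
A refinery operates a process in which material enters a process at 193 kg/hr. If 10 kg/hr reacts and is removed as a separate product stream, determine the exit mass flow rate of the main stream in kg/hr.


Steady-state mass balance on the main outlet: F_out = F_in - F_removed
F_out = 193 - 10
F_out = 183 kg/hr


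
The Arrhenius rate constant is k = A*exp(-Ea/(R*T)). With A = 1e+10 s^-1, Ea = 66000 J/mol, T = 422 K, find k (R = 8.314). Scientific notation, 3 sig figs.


k = A * exp(-Ea/(R*T))
k = 1e+10 * exp(-66000 / (8.314 * 422))
k = 1e+10 * exp(-18.811415)
k = 6.77e+01


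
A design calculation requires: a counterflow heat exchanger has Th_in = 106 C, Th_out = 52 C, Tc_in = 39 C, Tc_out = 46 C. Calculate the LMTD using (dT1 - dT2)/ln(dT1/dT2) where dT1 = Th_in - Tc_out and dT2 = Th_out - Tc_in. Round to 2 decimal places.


dT1 = Th_in - Tc_out = 106 - 46 = 60
dT2 = Th_out - Tc_in = 52 - 39 = 13
LMTD = (dT1 - dT2) / ln(dT1/dT2)
LMTD = (60 - 13) / ln(60/13)
LMTD = 30.73 K


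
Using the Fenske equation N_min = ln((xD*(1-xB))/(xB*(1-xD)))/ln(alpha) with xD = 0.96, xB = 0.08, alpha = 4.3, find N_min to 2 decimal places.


N_min = ln((xD*(1-xB))/(xB*(1-xD))) / ln(alpha)
Numerator inside ln: 0.8832 / 0.0032 = 276.0
ln(276.0) = 5.620401
ln(alpha) = ln(4.3) = 1.458615
N_min = 5.620401 / 1.458615 = 3.85


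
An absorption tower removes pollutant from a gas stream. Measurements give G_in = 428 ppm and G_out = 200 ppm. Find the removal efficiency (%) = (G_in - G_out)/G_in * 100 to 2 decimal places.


Efficiency = (G_in - G_out) / G_in * 100%
Efficiency = (428 - 200) / 428 * 100
Efficiency = 228 / 428 * 100
Efficiency = 53.27%


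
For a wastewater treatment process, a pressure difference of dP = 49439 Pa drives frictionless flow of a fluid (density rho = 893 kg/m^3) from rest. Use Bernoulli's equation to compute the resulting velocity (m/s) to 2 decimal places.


v = sqrt(2*dP/rho)
v = sqrt(2*49439/893)
v = sqrt(110.725644)
v = 10.52 m/s


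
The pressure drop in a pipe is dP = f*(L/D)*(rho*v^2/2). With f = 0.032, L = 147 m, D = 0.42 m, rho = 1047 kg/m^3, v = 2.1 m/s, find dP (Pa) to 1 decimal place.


dP = f * (L/D) * (rho*v^2/2)
dP = 0.032 * (147/0.42) * (1047*2.1^2/2)
L/D = 350.0
rho*v^2/2 = 1047*4.41/2 = 2308.635
dP = 0.032 * 350.0 * 2308.635
dP = 25856.7 Pa


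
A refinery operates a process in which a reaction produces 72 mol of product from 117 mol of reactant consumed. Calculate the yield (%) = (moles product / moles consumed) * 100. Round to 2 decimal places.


Yield = (moles product / moles consumed) * 100%
Yield = (72 / 117) * 100
Yield = 0.6154 * 100
Yield = 61.54%


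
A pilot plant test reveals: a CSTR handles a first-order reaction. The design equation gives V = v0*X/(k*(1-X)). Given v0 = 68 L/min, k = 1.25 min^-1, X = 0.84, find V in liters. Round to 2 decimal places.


V = v0 * X / (k * (1 - X))
V = 68 * 0.84 / (1.25 * (1 - 0.84))
V = 57.12 / (1.25 * 0.16)
V = 57.12 / 0.2
V = 285.60 L


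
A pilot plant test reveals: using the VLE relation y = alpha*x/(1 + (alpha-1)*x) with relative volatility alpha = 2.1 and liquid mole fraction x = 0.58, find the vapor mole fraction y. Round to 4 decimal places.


y = alpha*x / (1 + (alpha-1)*x)
y = 2.1*0.58 / (1 + (2.1-1)*0.58)
y = 1.218 / (1 + 0.638)
y = 1.218 / 1.638
y = 0.7436


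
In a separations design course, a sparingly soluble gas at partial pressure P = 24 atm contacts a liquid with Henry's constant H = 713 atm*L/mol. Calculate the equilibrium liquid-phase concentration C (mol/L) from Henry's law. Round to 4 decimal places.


C = P / H
C = 24 / 713
C = 0.0337 mol/L


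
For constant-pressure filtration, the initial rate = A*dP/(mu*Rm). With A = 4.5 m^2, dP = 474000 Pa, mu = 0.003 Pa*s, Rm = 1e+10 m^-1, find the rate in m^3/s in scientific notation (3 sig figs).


rate = A * dP / (mu * Rm)
rate = 4.5 * 474000 / (0.003 * 1e+10)
rate = 2133000.0 / 3.000e+07
rate = 7.11e-02 m^3/s


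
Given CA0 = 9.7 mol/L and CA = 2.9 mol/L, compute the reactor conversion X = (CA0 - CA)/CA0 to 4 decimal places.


X = (CA0 - CA) / CA0
X = (9.7 - 2.9) / 9.7
X = 6.8 / 9.7
X = 0.7010


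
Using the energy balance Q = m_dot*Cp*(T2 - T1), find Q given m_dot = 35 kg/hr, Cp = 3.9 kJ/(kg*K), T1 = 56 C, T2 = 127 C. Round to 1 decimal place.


Q = m_dot * Cp * (T2 - T1)
Q = 35 * 3.9 * (127 - 56)
Q = 35 * 3.9 * 71
Q = 9691.5 kJ/hr


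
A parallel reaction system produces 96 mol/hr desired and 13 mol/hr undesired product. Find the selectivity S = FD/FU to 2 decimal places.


S = desired product rate / undesired product rate
S = 96 / 13
S = 7.38


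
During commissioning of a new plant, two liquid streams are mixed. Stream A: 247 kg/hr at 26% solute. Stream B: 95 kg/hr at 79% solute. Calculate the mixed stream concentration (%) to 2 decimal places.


Mass balance on solute: F1*x1 + F2*x2 = F3*x3
F3 = F1 + F2 = 247 + 95 = 342 kg/hr
x3 = (F1*x1 + F2*x2)/F3
x3 = (247*0.26 + 95*0.79) / 342
x3 = 40.72%


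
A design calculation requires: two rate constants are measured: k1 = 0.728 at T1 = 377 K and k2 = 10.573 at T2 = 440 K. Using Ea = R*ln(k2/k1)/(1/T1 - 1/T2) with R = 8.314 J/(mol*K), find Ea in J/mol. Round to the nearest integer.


Ea = R * ln(k2/k1) / (1/T1 - 1/T2)
ln(k2/k1) = ln(10.573/0.728) = 2.6757578
1/T1 - 1/T2 = 1/377 - 1/440 = 0.000379792621
Ea = 8.314 * 2.6757578 / 0.000379792621
Ea = 58575 J/mol


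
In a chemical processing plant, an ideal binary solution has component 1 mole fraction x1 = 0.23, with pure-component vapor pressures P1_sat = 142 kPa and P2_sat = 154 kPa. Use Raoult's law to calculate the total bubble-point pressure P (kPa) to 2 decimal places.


P = x1*P1_sat + x2*P2_sat
x2 = 1 - x1 = 1 - 0.23 = 0.77
P = 0.23*142 + 0.77*154
P = 32.66 + 118.58
P = 151.24 kPa


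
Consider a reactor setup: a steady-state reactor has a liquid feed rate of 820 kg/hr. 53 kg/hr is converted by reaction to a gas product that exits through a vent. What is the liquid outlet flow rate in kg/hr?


Steady-state mass balance on the main outlet: F_out = F_in - F_removed
F_out = 820 - 53
F_out = 767 kg/hr


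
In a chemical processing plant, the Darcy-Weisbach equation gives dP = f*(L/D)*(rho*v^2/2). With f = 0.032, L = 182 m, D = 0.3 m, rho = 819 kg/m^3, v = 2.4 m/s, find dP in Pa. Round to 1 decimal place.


dP = f * (L/D) * (rho*v^2/2)
dP = 0.032 * (182/0.3) * (819*2.4^2/2)
L/D = 606.66666667
rho*v^2/2 = 819*5.76/2 = 2358.72
dP = 0.032 * 606.66666667 * 2358.72
dP = 45790.6 Pa


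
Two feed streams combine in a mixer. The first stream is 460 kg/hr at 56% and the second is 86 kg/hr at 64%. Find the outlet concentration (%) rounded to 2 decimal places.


Mass balance on solute: F1*x1 + F2*x2 = F3*x3
F3 = F1 + F2 = 460 + 86 = 546 kg/hr
x3 = (F1*x1 + F2*x2)/F3
x3 = (460*0.56 + 86*0.64) / 546
x3 = 57.26%


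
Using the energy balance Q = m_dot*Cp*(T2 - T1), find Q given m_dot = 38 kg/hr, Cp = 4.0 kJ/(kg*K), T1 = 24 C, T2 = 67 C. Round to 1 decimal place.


Q = m_dot * Cp * (T2 - T1)
Q = 38 * 4.0 * (67 - 24)
Q = 38 * 4.0 * 43
Q = 6536.0 kJ/hr


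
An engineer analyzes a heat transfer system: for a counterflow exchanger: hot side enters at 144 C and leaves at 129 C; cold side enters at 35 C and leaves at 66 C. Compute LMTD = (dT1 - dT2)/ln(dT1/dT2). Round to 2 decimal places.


dT1 = Th_in - Tc_out = 144 - 66 = 78
dT2 = Th_out - Tc_in = 129 - 35 = 94
LMTD = (dT1 - dT2) / ln(dT1/dT2)
LMTD = (78 - 94) / ln(78/94)
LMTD = 85.75 K


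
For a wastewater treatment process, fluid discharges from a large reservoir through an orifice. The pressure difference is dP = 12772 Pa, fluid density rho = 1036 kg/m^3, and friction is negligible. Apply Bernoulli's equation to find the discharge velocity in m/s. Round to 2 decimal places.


v = sqrt(2*dP/rho)
v = sqrt(2*12772/1036)
v = sqrt(24.656371)
v = 4.97 m/s


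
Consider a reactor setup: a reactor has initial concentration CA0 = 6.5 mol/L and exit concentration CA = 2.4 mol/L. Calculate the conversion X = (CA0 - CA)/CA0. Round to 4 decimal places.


X = (CA0 - CA) / CA0
X = (6.5 - 2.4) / 6.5
X = 4.1 / 6.5
X = 0.6308


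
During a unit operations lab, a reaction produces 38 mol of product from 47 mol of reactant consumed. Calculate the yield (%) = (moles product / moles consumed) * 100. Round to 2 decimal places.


Yield = (moles product / moles consumed) * 100%
Yield = (38 / 47) * 100
Yield = 0.8085 * 100
Yield = 80.85%


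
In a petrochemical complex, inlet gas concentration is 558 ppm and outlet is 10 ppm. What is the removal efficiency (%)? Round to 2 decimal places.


Efficiency = (G_in - G_out) / G_in * 100%
Efficiency = (558 - 10) / 558 * 100
Efficiency = 548 / 558 * 100
Efficiency = 98.21%


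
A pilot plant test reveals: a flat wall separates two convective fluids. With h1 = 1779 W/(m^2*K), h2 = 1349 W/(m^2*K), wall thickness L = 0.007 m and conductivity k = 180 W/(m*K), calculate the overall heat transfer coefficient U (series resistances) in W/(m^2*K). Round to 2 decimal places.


1/U = 1/h1 + L/k + 1/h2
1/U = 1/1779 + 0.007/180 + 1/1349
1/U = 0.0005621135 + 3.88889e-05 + 0.0007412898
1/U = 0.0013422922
U = 744.99 W/(m^2*K)


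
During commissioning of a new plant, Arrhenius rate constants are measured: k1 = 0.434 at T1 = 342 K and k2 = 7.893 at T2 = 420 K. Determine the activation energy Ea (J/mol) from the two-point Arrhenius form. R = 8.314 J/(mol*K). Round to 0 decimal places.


Ea = R * ln(k2/k1) / (1/T1 - 1/T2)
ln(k2/k1) = ln(7.893/0.434) = 2.900687
1/T1 - 1/T2 = 1/342 - 1/420 = 0.000543024227
Ea = 8.314 * 2.900687 / 0.000543024227
Ea = 44411 J/mol


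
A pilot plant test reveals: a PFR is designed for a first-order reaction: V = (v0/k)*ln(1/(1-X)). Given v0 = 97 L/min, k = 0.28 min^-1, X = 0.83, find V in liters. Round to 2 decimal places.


V = (v0/k) * ln(1/(1-X))
V = (97/0.28) * ln(1/(1-0.83))
V = 346.428571 * ln(5.882353)
V = 346.428571 * 1.771957
V = 613.86 L


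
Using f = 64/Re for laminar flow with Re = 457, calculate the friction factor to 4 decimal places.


f = 64 / Re
f = 64 / 457
f = 0.1400


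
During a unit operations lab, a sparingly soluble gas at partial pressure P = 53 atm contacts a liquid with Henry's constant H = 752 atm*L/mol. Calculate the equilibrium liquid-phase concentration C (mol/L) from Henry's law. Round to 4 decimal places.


C = P / H
C = 53 / 752
C = 0.0705 mol/L


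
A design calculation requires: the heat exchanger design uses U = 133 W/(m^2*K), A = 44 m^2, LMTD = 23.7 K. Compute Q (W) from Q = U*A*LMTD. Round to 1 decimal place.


Q = U * A * LMTD
Q = 133 * 44 * 23.7
Q = 138692.4 W


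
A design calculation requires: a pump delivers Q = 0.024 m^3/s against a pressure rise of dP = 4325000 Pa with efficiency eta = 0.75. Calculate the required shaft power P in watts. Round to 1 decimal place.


P = Q * dP / eta
P = 0.024 * 4325000 / 0.75
P = 103800.0 / 0.75
P = 138400.0 W


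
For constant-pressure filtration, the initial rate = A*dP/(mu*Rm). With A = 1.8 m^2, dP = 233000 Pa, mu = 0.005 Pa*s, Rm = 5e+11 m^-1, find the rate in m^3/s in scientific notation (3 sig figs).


rate = A * dP / (mu * Rm)
rate = 1.8 * 233000 / (0.005 * 5e+11)
rate = 419400.0 / 2.500e+09
rate = 1.68e-04 m^3/s


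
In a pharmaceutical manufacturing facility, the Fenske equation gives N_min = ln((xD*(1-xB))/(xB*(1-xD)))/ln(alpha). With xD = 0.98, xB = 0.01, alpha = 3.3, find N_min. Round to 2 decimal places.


N_min = ln((xD*(1-xB))/(xB*(1-xD))) / ln(alpha)
Numerator inside ln: 0.9702 / 0.0002 = 4851.0
ln(4851.0) = 8.48694
ln(alpha) = ln(3.3) = 1.193922
N_min = 8.48694 / 1.193922 = 7.11


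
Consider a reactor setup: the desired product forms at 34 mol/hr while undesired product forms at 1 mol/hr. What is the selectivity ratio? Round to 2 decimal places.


S = desired product rate / undesired product rate
S = 34 / 1
S = 34.00


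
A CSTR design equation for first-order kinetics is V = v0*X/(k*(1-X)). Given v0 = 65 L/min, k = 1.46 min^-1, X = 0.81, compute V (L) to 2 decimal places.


V = v0 * X / (k * (1 - X))
V = 65 * 0.81 / (1.46 * (1 - 0.81))
V = 52.65 / (1.46 * 0.19)
V = 52.65 / 0.2774
V = 189.80 L


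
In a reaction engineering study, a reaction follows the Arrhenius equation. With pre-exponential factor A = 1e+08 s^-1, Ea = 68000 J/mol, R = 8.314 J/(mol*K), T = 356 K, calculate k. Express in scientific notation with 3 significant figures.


k = A * exp(-Ea/(R*T))
k = 1e+08 * exp(-68000 / (8.314 * 356))
k = 1e+08 * exp(-22.97465)
k = 1.05e-02


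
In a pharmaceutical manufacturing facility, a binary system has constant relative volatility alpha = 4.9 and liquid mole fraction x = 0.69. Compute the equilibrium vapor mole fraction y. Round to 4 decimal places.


y = alpha*x / (1 + (alpha-1)*x)
y = 4.9*0.69 / (1 + (4.9-1)*0.69)
y = 3.381 / (1 + 2.691)
y = 3.381 / 3.691
y = 0.9160


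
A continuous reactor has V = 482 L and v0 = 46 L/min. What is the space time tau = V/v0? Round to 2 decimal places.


tau = V / v0
tau = 482 / 46
tau = 10.48 min


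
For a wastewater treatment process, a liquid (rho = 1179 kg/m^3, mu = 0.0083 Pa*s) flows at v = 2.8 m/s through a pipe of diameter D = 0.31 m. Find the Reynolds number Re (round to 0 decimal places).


Re = rho * v * D / mu
Re = 1179 * 2.8 * 0.31 / 0.0083
Re = 1023.372 / 0.0083
Re = 123298


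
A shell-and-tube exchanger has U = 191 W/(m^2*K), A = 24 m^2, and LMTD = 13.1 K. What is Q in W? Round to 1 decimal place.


Q = U * A * LMTD
Q = 191 * 24 * 13.1
Q = 60050.4 W


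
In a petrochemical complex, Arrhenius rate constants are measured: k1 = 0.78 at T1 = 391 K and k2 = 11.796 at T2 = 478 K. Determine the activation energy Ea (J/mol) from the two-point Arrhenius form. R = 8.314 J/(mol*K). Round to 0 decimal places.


Ea = R * ln(k2/k1) / (1/T1 - 1/T2)
ln(k2/k1) = ln(11.796/0.78) = 2.7162219
1/T1 - 1/T2 = 1/391 - 1/478 = 0.000465494548
Ea = 8.314 * 2.7162219 / 0.000465494548
Ea = 48513 J/mol


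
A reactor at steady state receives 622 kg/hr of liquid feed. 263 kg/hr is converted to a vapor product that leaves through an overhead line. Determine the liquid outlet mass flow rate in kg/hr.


Steady-state mass balance on the main outlet: F_out = F_in - F_removed
F_out = 622 - 263
F_out = 359 kg/hr


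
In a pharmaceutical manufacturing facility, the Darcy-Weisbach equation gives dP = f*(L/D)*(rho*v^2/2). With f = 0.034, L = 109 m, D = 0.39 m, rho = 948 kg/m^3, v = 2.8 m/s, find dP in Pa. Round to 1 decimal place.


dP = f * (L/D) * (rho*v^2/2)
dP = 0.034 * (109/0.39) * (948*2.8^2/2)
L/D = 279.48717949
rho*v^2/2 = 948*7.84/2 = 3716.16
dP = 0.034 * 279.48717949 * 3716.16
dP = 35313.0 Pa


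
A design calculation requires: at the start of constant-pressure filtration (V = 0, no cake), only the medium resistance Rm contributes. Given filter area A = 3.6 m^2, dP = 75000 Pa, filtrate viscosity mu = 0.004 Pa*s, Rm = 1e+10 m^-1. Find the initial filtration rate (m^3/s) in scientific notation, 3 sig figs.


rate = A * dP / (mu * Rm)
rate = 3.6 * 75000 / (0.004 * 1e+10)
rate = 270000.0 / 4.000e+07
rate = 6.75e-03 m^3/s
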